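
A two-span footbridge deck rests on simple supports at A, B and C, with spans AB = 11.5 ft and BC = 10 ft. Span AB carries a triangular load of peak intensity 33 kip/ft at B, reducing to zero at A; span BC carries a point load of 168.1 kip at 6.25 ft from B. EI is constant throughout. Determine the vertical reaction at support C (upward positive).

R_C = 76.9 kip

Insert a hinge at B; M_B is the redundant, and each span becomes simply supported.
Discontinuity in slope at B on the released structure — sum the simple-span end rotations:
  span AB: triangular load, peak 33: w₀L³/(45EI) = 1115/EI
  span BC: point load 168.1 at a = 6.25: Pab(L + b)/(6LEI) = 902.9/EI
  relative rotation θ_0 = (1115 + 902.9)/EI = 2018/EI
A unit hogging moment at B produces rotation L₁/(3EI) + L₂/(3EI) = 7.167/EI.
Compatibility: M_B·(L₁+L₂)/(3EI) = θ_0, giving M_B = 281.6 kip·ft (hogging).
Span BC, ΣM about C: R_B^{BC}·10 = 630.4 + 281.6, so R_B^{BC} = 91.2 kip and R_C = 168.1 − 91.2 = 76.9 kip.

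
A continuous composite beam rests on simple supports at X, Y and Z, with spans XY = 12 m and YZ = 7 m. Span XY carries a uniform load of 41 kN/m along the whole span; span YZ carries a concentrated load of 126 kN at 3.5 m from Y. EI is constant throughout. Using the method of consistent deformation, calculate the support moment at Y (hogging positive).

Release continuity at Y by inserting a hinge; the redundant is the internal moment M_Y. The primary structure is two simply-supported spans XY and YZ.
Rotations at Y on the released spans (each span's end-slope, ×1/EI):
  span XY: UDL 41: wL³/(24EI) = 2952/EI
  span YZ: point load 126 at a = 3.5: Pab(L + b)/(6LEI) = 385.9/EI
  relative rotation θ_0 = (2952 + 385.9)/EI = 3338/EI
A unit hogging moment at Y produces rotation L₁/(3EI) + L₂/(3EI) = 6.333/EI.
Compatibility: M_Y·(L₁+L₂)/(3EI) = θ_0, giving M_Y = 527 kN·m (hogging).

M_Y = 527 kN·m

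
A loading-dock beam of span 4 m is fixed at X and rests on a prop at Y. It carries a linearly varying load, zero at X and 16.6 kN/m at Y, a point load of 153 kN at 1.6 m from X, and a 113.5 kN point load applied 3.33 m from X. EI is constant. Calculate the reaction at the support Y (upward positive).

R_Y = 135.3 kN

Choose R_Y as the redundant. The primary structure is the cantilever fixed at X.
Downward deflection at the released point Y due to the loads:
  triangular load, peak 16.6 at the free end: 11w₀L⁴/(120EI) = 389.5/EI
  point load 153 at a = 1.6: Pa²(3L − a)/(6EI) = 678.9/EI
  point load 113.5 at a = 3.33: Pa²(3L − a)/(6EI) = 1819/EI
  δ_0 = 2887/EI
Flexibility coefficient — unit upward force at Y: δ_{YY} = L³/(3EI) = 21.33/EI.
Compatibility at Y: δ_0 − R_Y·δ_{YY} = 0, so R_Y = 2887/21.33 = 135.3 kN.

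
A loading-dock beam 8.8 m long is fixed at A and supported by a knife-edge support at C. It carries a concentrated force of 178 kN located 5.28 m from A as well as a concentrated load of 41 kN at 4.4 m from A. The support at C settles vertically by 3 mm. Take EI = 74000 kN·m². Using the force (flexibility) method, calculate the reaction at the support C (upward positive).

Choose R_C as the redundant. The primary structure is the cantilever fixed at A.
Downward deflection at the released point C due to the loads:
  point load 178 at a = 5.28: Pa²(3L − a)/(6EI) = 17467/EI
  point load 41 at a = 4.4: Pa²(3L − a)/(6EI) = 2910/EI
  δ_0 = 20378/EI
Tip deflection under a unit load at C: L³/(3EI) = 227.2/EI.
With EI = 74000 kN·m²: δ_0 = 0.27538 m and δ_{CC} = 0.00307 m/kN.
Compatibility — the beam at C must follow the support down by 0.003 m: δ_0 − R_C·δ_{CC} = 0.003, so R_C = (0.27538 − 0.003)/0.00307 = 88.73 kN.

R_C = 88.73 kN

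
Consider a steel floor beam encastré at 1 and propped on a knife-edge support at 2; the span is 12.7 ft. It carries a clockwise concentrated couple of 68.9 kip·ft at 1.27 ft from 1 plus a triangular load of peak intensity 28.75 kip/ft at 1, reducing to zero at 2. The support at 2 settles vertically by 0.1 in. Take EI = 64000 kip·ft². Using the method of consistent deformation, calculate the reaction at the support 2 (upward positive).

R_2 = 37.28 kip

Remove the prop at 2; the released (primary) structure is a cantilever built in at 1.
Primary-structure tip deflection at 2 by superposition:
  clockwise couple 68.9 at a = 1.27: M₀a(2L − a)/(2EI) = 1056/EI
  triangular load, peak 28.75 at the fixed end: w₀L⁴/(30EI) = 24931/EI
  δ_0 = 25986/EI
Tip deflection under a unit load at 2: L³/(3EI) = 682.8/EI.
With EI = 64000 kip·ft²: δ_0 = 0.40604 ft and δ_{22} = 0.010669 ft/kip.
Compatibility — the beam at 2 must follow the support down by 0.008333 ft: δ_0 − R_2·δ_{22} = 0.008333, so R_2 = (0.40604 − 0.008333)/0.010669 = 37.28 kip.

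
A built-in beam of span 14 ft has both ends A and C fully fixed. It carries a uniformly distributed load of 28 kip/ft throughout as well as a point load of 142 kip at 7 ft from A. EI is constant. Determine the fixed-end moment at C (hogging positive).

M_C = 705.8 kip·ft

Take the two fixed-end moments M_A, M_C as redundants; the released structure is the simple span AC.
On the primary (simply-supported) span, the end slopes from the loading are:
  at A: UDL 28: wL³/(24EI) = 3201/EI
  at C: UDL 28: wL³/(24EI) = 3201/EI
  at A: point load 142 at a = 7: Pab(L + b)/(6LEI) = 1740/EI
  at C: point load 142 at a = 7: Pab(L + a)/(6LEI) = 1740/EI
  θ_A0 = 4941/EI,  θ_C0 = 4941/EI
Flexibility coefficients: a unit moment at one end gives L/(3EI) there and L/(6EI) at the far end, so f₁₁ = f₂₂ = 4.667/EI and f₁₂ = f₂₁ = 2.333/EI.
Compatibility — zero rotation at each built-in end:
  4.667 M_A + 2.333 M_C = 4941
  2.333 M_A + 4.667 M_C = 4941
Solving the pair gives M_A = 705.8 kip·ft and M_C = 705.8 kip·ft (hogging).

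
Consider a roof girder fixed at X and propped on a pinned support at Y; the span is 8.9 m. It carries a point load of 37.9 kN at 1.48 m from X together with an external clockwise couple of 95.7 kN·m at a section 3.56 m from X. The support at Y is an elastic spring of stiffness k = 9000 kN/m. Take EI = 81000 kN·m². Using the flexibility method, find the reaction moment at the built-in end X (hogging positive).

Choose R_Y as the redundant. The primary structure is the cantilever fixed at X.
Downward deflection at the released point Y due to the loads:
  point load 37.9 at a = 1.48: Pa²(3L − a)/(6EI) = 348.9/EI
  clockwise couple 95.7 at a = 3.56: M₀a(2L − a)/(2EI) = 2426/EI
  δ_0 = 2775/EI
Flexibility coefficient — unit upward force at Y: δ_{YY} = L³/(3EI) = 235/EI.
With EI = 81000 kN·m²: δ_0 = 0.034255 m and δ_{YY} = 0.002901 m/kN.
Compatibility — the spring shortens by R_Y/k under the reaction it provides: δ_0 − R_Y·δ_{YY} = R_Y/k. With 1/k = 0.000111 m/kN, R_Y = δ_0 / (δ_{YY} + 1/k) = 0.034255 / (0.002901 + 0.000111) = 11.37 kN.
Moment equilibrium about X: M_X = Σ(load moments about X) − R_Y·L = 151.8 − 11.37×8.9 = 50.58 kN·m.

M_X = 50.58 kN·m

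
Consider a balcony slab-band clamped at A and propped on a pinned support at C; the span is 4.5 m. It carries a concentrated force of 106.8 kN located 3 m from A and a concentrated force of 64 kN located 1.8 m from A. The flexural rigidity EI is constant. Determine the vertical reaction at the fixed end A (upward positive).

Choose R_C as the redundant. The primary structure is the cantilever fixed at A.
Downward deflection at the released point C due to the loads:
  point load 106.8 at a = 3: Pa²(3L − a)/(6EI) = 1682/EI
  point load 64 at a = 1.8: Pa²(3L − a)/(6EI) = 404.4/EI
  δ_0 = 2086/EI
Flexibility coefficient — unit upward force at C: δ_{CC} = L³/(3EI) = 30.38/EI.
The prop prevents deflection at C: R_C = δ_0/δ_{CC} = 2086/30.38 = 68.69 kN.
Vertical equilibrium: R_A = ΣP − R_C = 170.8 − 68.69 = 102.1 kN.

R_A = 102.1 kN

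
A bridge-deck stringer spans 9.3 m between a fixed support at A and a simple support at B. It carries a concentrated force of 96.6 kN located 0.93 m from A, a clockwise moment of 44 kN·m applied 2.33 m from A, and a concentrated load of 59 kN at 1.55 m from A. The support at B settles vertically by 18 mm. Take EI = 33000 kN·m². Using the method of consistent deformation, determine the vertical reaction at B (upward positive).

R_B = 4.618 kN

Release the roller at B. Primary structure: cantilever fixed at A.
Downward deflection at the released point B due to the loads:
  point load 96.6 at a = 0.93: Pa²(3L − a)/(6EI) = 375.6/EI
  clockwise couple 44 at a = 2.33: M₀a(2L − a)/(2EI) = 834/EI
  point load 59 at a = 1.55: Pa²(3L − a)/(6EI) = 622.5/EI
  δ_0 = 1832/EI
Flexibility coefficient — unit upward force at B: δ_{BB} = L³/(3EI) = 268.1/EI.
With EI = 33000 kN·m²: δ_0 = 0.055517 m and δ_{BB} = 0.008125 m/kN.
Compatibility — the beam at B must follow the support down by 0.018 m: δ_0 − R_B·δ_{BB} = 0.018, so R_B = (0.055517 − 0.018)/0.008125 = 4.618 kN.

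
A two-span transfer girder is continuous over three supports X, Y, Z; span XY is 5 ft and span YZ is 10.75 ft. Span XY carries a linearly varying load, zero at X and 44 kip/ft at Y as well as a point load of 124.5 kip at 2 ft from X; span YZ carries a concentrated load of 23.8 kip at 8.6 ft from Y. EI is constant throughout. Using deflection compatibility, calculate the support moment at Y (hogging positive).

Insert a hinge at Y; M_Y is the redundant, and each span becomes simply supported.
End slopes at the hinge Y, treating each span as simply supported:
  span XY: triangular load, peak 44: w₀L³/(45EI) = 122.2/EI
  span XY: point load 124.5 at a = 2: Pab(L + a)/(6LEI) = 174.3/EI
  span YZ: point load 23.8 at a = 8.6: Pab(L + b)/(6LEI) = 88.01/EI
  relative rotation θ_0 = (296.5 + 88.01)/EI = 384.5/EI
A unit hogging moment at Y produces rotation L₁/(3EI) + L₂/(3EI) = 5.25/EI.
Slope continuity at Y: θ_0 = M_Y·5.25/EI, so M_Y = 384.5/5.25 = 73.24 kip·ft (hogging).

M_Y = 73.24 kip·ft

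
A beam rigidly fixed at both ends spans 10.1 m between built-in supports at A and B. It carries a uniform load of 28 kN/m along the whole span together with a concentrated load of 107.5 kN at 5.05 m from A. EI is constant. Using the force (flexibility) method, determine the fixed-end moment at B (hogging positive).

M_B = 373.7 kN·m

Release both end moments; the primary structure is a simply-supported span AB with redundants M_A and M_B.
On the primary (simply-supported) span, the end slopes from the loading are:
  at A: UDL 28: wL³/(24EI) = 1202/EI
  at B: UDL 28: wL³/(24EI) = 1202/EI
  at A: point load 107.5 at a = 5.05: Pab(L + b)/(6LEI) = 685.4/EI
  at B: point load 107.5 at a = 5.05: Pab(L + a)/(6LEI) = 685.4/EI
  θ_A0 = 1887/EI,  θ_B0 = 1887/EI
Flexibility coefficients: a unit moment at one end gives L/(3EI) there and L/(6EI) at the far end, so f₁₁ = f₂₂ = 3.367/EI and f₁₂ = f₂₁ = 1.683/EI.
Compatibility — zero rotation at each built-in end:
  3.367 M_A + 1.683 M_B = 1887
  1.683 M_A + 3.367 M_B = 1887
Solving the pair gives M_A = 373.7 kN·m and M_B = 373.7 kN·m (hogging).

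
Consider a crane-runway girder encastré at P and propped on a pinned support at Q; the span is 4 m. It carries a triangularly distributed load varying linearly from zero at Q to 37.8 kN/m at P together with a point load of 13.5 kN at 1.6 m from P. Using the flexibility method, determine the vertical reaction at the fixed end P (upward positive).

R_P = 71.17 kN

Remove the prop at Q; the released (primary) structure is a cantilever built in at P.
Primary-structure tip deflection at Q by superposition:
  triangular load, peak 37.8 at the fixed end: w₀L⁴/(30EI) = 322.6/EI
  point load 13.5 at a = 1.6: Pa²(3L − a)/(6EI) = 59.9/EI
  δ_0 = 382.5/EI
Flexibility coefficient — unit upward force at Q: δ_{QQ} = L³/(3EI) = 21.33/EI.
The prop prevents deflection at Q: R_Q = δ_0/δ_{QQ} = 382.5/21.33 = 17.93 kN.
Vertical equilibrium: R_P = ΣP − R_Q = 89.1 − 17.93 = 71.17 kN.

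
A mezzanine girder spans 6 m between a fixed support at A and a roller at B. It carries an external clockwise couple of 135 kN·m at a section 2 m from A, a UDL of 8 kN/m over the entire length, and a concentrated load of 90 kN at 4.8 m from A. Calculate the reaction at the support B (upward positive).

R_B = 100.1 kN

Take the reaction at B as the redundant and release it; the primary structure is a cantilever fixed at A.
Free-end deflection of the primary structure under the applied loading (downward +):
  clockwise couple 135 at a = 2: M₀a(2L − a)/(2EI) = 1350/EI
  UDL 8: wL⁴/(8EI) = 1296/EI
  point load 90 at a = 4.8: Pa²(3L − a)/(6EI) = 4562/EI
  δ_0 = 7208/EI
Flexibility coefficient — unit upward force at B: δ_{BB} = L³/(3EI) = 72/EI.
Compatibility at B: δ_0 − R_B·δ_{BB} = 0, so R_B = 7208/72 = 100.1 kN.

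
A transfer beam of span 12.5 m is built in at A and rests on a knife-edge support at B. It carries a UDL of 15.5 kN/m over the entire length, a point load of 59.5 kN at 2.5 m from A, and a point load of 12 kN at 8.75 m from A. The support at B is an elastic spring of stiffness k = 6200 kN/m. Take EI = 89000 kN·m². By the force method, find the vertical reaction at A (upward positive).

R_A = 184.3 kN

Release the roller at B. Primary structure: cantilever fixed at A.
Free-end deflection of the primary structure under the applied loading (downward +):
  UDL 15.5: wL⁴/(8EI) = 47302/EI
  point load 59.5 at a = 2.5: Pa²(3L − a)/(6EI) = 2169/EI
  point load 12 at a = 8.75: Pa²(3L − a)/(6EI) = 4402/EI
  δ_0 = 53874/EI
Tip deflection under a unit load at B: L³/(3EI) = 651/EI.
With EI = 89000 kN·m²: δ_0 = 0.60532 m and δ_{BB} = 0.007315 m/kN.
Compatibility — the spring shortens by R_B/k under the reaction it provides: δ_0 − R_B·δ_{BB} = R_B/k. With 1/k = 0.000161 m/kN, R_B = δ_0 / (δ_{BB} + 1/k) = 0.60532 / (0.007315 + 0.000161) = 80.97 kN.
Vertical equilibrium: R_A = ΣP − R_B = 265.2 − 80.97 = 184.3 kN.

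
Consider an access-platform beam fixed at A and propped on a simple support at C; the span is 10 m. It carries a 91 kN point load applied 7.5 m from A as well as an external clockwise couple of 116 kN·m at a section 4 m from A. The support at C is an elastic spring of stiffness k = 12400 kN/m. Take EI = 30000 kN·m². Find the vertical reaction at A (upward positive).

Choose R_C as the redundant. The primary structure is the cantilever fixed at A.
Primary-structure tip deflection at C by superposition:
  point load 91 at a = 7.5: Pa²(3L − a)/(6EI) = 19195/EI
  clockwise couple 116 at a = 4: M₀a(2L − a)/(2EI) = 3712/EI
  δ_0 = 22907/EI
Flexibility coefficient — unit upward force at C: δ_{CC} = L³/(3EI) = 333.3/EI.
With EI = 30000 kN·m²: δ_0 = 0.76358 m and δ_{CC} = 0.011111 m/kN.
Compatibility — the spring shortens by R_C/k under the reaction it provides: δ_0 − R_C·δ_{CC} = R_C/k. With 1/k = 0.000081 m/kN, R_C = δ_0 / (δ_{CC} + 1/k) = 0.76358 / (0.011111 + 0.000081) = 68.23 kN.
Vertical equilibrium: R_A = ΣP − R_C = 91 − 68.23 = 22.77 kN.

R_A = 22.77 kN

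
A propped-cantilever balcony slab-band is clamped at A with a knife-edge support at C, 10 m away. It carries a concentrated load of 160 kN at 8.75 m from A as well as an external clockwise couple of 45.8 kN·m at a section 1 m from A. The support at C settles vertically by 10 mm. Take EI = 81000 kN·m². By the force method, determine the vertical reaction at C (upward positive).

Release the roller at C. Primary structure: cantilever fixed at A.
Deflection at C on the released cantilever, summing each load's contribution:
  point load 160 at a = 8.75: Pa²(3L − a)/(6EI) = 43385/EI
  clockwise couple 45.8 at a = 1: M₀a(2L − a)/(2EI) = 435.1/EI
  δ_0 = 43821/EI
Tip deflection under a unit load at C: L³/(3EI) = 333.3/EI.
With EI = 81000 kN·m²: δ_0 = 0.54099 m and δ_{CC} = 0.004115 m/kN.
Compatibility — the beam at C must follow the support down by 0.01 m: δ_0 − R_C·δ_{CC} = 0.01, so R_C = (0.54099 − 0.01)/0.004115 = 129 kN.

R_C = 129 kN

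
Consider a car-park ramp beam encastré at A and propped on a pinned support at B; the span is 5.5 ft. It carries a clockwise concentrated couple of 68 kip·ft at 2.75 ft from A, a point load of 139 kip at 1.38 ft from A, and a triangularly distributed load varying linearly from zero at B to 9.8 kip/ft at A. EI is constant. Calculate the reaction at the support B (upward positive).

R_B = 31.33 kip

Remove the prop at B; the released (primary) structure is a cantilever built in at A.
Free-end deflection of the primary structure under the applied loading (downward +):
  clockwise couple 68 at a = 2.75: M₀a(2L − a)/(2EI) = 771.4/EI
  point load 139 at a = 1.38: Pa²(3L − a)/(6EI) = 667.1/EI
  triangular load, peak 9.8 at the fixed end: w₀L⁴/(30EI) = 298.9/EI
  δ_0 = 1737/EI
Flexibility coefficient — unit upward force at B: δ_{BB} = L³/(3EI) = 55.46/EI.
Compatibility at B: δ_0 − R_B·δ_{BB} = 0, so R_B = 1737/55.46 = 31.33 kip.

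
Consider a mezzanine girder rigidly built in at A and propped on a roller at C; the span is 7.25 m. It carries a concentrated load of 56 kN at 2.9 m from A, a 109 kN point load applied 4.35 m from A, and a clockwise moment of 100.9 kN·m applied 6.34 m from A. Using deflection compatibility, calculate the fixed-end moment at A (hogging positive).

M_A = 162.6 kN·m

Remove the prop at C; the released (primary) structure is a cantilever built in at A.
Primary-structure tip deflection at C by superposition:
  point load 56 at a = 2.9: Pa²(3L − a)/(6EI) = 1480/EI
  point load 109 at a = 4.35: Pa²(3L − a)/(6EI) = 5981/EI
  clockwise couple 100.9 at a = 6.34: M₀a(2L − a)/(2EI) = 2610/EI
  δ_0 = 10071/EI
Tip deflection under a unit load at C: L³/(3EI) = 127/EI.
Compatibility at C: δ_0 − R_C·δ_{CC} = 0, so R_C = 10071/127 = 79.28 kN.
Moment equilibrium about A: M_A = Σ(load moments about A) − R_C·L = 737.5 − 79.28×7.25 = 162.6 kN·m.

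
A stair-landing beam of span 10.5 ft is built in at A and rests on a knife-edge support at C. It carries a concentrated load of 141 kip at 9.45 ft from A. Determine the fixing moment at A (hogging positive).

Choose R_C as the redundant. The primary structure is the cantilever fixed at A.
Primary-structure tip deflection at C by superposition:
  point load 141 at a = 9.45: Pa²(3L − a)/(6EI) = 46274/EI
Flexibility coefficient — unit upward force at C: δ_{CC} = L³/(3EI) = 385.9/EI.
The prop prevents deflection at C: R_C = δ_0/δ_{CC} = 46274/385.9 = 119.9 kip.
Moment equilibrium about A: M_A = Σ(load moments about A) − R_C·L = 1332 − 119.9×10.5 = 73.28 kip·ft.

M_A = 73.28 kip·ft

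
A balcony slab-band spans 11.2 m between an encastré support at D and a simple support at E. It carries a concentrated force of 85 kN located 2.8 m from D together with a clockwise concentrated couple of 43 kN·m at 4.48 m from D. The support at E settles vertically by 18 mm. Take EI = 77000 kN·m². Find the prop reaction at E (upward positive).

Choose R_E as the redundant. The primary structure is the cantilever fixed at D.
Downward deflection at the released point E due to the loads:
  point load 85 at a = 2.8: Pa²(3L − a)/(6EI) = 3421/EI
  clockwise couple 43 at a = 4.48: M₀a(2L − a)/(2EI) = 1726/EI
  δ_0 = 5147/EI
Tip deflection under a unit load at E: L³/(3EI) = 468.3/EI.
With EI = 77000 kN·m²: δ_0 = 0.066843 m and δ_{EE} = 0.006082 m/kN.
Compatibility — the beam at E must follow the support down by 0.018 m: δ_0 − R_E·δ_{EE} = 0.018, so R_E = (0.066843 − 0.018)/0.006082 = 8.031 kN.

R_E = 8.031 kN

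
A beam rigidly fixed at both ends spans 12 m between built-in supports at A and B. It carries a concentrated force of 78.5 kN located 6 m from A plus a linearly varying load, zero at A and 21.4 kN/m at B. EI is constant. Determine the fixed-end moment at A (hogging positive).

Take the two fixed-end moments M_A, M_B as redundants; the released structure is the simple span AB.
On the primary (simply-supported) span, the end slopes from the loading are:
  at A: point load 78.5 at a = 6: Pab(L + b)/(6LEI) = 706.5/EI
  at B: point load 78.5 at a = 6: Pab(L + a)/(6LEI) = 706.5/EI
  at A: triangular load, peak 21.4: 7w₀L³/(360EI) = 719/EI
  at B: triangular load, peak 21.4: w₀L³/(45EI) = 821.8/EI
  θ_A0 = 1426/EI,  θ_B0 = 1528/EI
Flexibility coefficients: a unit moment at one end gives L/(3EI) there and L/(6EI) at the far end, so f₁₁ = f₂₂ = 4/EI and f₁₂ = f₂₁ = 2/EI.
Compatibility — zero rotation at each built-in end:
  4 M_A + 2 M_B = 1426
  2 M_A + 4 M_B = 1528
Solving the pair gives M_A = 220.5 kN·m and M_B = 271.8 kN·m (hogging).

M_A = 220.5 kN·m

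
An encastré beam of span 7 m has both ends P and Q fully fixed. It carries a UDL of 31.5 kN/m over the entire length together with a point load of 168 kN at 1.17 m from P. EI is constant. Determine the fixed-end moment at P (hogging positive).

M_P = 265 kN·m

Take the two fixed-end moments M_P, M_Q as redundants; the released structure is the simple span PQ.
On the primary (simply-supported) span, the end slopes from the loading are:
  at P: UDL 31.5: wL³/(24EI) = 450.2/EI
  at Q: UDL 31.5: wL³/(24EI) = 450.2/EI
  at P: point load 168 at a = 1.17: Pab(L + b)/(6LEI) = 350.1/EI
  at Q: point load 168 at a = 1.17: Pab(L + a)/(6LEI) = 222.9/EI
  θ_P0 = 800.2/EI,  θ_Q0 = 673.1/EI
Flexibility coefficients: a unit moment at one end gives L/(3EI) there and L/(6EI) at the far end, so f₁₁ = f₂₂ = 2.333/EI and f₁₂ = f₂₁ = 1.167/EI.
Compatibility — zero rotation at each built-in end:
  2.333 M_P + 1.167 M_Q = 800.2
  1.167 M_P + 2.333 M_Q = 673.1
Solving the pair gives M_P = 265 kN·m and M_Q = 156 kN·m (hogging).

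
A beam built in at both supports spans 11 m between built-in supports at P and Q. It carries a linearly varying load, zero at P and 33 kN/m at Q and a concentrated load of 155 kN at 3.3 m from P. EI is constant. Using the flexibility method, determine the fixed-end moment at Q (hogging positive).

M_Q = 307.1 kN·m

Take the two fixed-end moments M_P, M_Q as redundants; the released structure is the simple span PQ.
End rotations of the released simple span under the applied load (×1/EI):
  at P: triangular load, peak 33: 7w₀L³/(360EI) = 854.1/EI
  at Q: triangular load, peak 33: w₀L³/(45EI) = 976.1/EI
  at P: point load 155 at a = 3.3: Pab(L + b)/(6LEI) = 1116/EI
  at Q: point load 155 at a = 3.3: Pab(L + a)/(6LEI) = 853.4/EI
  θ_P0 = 1970/EI,  θ_Q0 = 1829/EI
Flexibility coefficients: a unit moment at one end gives L/(3EI) there and L/(6EI) at the far end, so f₁₁ = f₂₂ = 3.667/EI and f₁₂ = f₂₁ = 1.833/EI.
Compatibility — zero rotation at each built-in end:
  3.667 M_P + 1.833 M_Q = 1970
  1.833 M_P + 3.667 M_Q = 1829
Solving the pair gives M_P = 383.7 kN·m and M_Q = 307.1 kN·m (hogging).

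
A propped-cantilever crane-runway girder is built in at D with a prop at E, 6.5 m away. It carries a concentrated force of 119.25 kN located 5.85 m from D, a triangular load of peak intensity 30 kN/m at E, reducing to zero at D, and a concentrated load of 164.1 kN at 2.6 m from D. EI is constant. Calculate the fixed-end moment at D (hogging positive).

Release the roller at E. Primary structure: cantilever fixed at D.
Downward deflection at the released point E due to the loads:
  point load 119.25 at a = 5.85: Pa²(3L − a)/(6EI) = 9284/EI
  triangular load, peak 30 at the free end: 11w₀L⁴/(120EI) = 4909/EI
  point load 164.1 at a = 2.6: Pa²(3L − a)/(6EI) = 3125/EI
  δ_0 = 17318/EI
Flexibility coefficient — unit upward force at E: δ_{EE} = L³/(3EI) = 91.54/EI.
The prop prevents deflection at E: R_E = δ_0/δ_{EE} = 17318/91.54 = 189.2 kN.
Moment equilibrium about D: M_D = Σ(load moments about D) − R_E·L = 1547 − 189.2×6.5 = 317.1 kN·m.

M_D = 317.1 kN·m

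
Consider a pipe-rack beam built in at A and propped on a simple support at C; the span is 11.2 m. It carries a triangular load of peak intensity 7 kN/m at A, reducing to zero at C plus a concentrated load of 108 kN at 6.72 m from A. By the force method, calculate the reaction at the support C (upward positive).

R_C = 54.5 kN

Choose R_C as the redundant. The primary structure is the cantilever fixed at A.
Free-end deflection of the primary structure under the applied loading (downward +):
  triangular load, peak 7 at the fixed end: w₀L⁴/(30EI) = 3672/EI
  point load 108 at a = 6.72: Pa²(3L − a)/(6EI) = 21849/EI
  δ_0 = 25521/EI
Flexibility coefficient — unit upward force at C: δ_{CC} = L³/(3EI) = 468.3/EI.
The prop prevents deflection at C: R_C = δ_0/δ_{CC} = 25521/468.3 = 54.5 kN.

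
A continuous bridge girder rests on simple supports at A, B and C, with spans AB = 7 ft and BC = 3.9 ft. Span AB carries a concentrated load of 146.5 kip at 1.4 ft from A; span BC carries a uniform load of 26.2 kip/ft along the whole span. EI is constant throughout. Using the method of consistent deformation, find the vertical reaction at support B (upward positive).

R_B = 112.7 kip

Take M_B as the redundant. Released structure: two simple spans AB and BC with a hinge at B.
End slopes at the hinge B, treating each span as simply supported:
  span AB: point load 146.5 at a = 1.4: Pab(L + a)/(6LEI) = 229.7/EI
  span BC: UDL 26.2: wL³/(24EI) = 64.76/EI
  relative rotation θ_0 = (229.7 + 64.76)/EI = 294.5/EI
A unit hogging moment at B produces rotation L₁/(3EI) + L₂/(3EI) = 3.633/EI.
Compatibility: M_B·(L₁+L₂)/(3EI) = θ_0, giving M_B = 81.05 kip·ft (hogging).
Span AB, ΣM about A with M_B applied at B: R_B^{AB}·7 = 205.1 + 81.05, so R_B^{AB} = 40.88 kip and R_A = 146.5 − 40.88 = 105.6 kip.
Span BC, ΣM about C: R_B^{BC}·3.9 = 199.3 + 81.05, so R_B^{BC} = 71.87 kip and R_C = 102.2 − 71.87 = 30.31 kip.
R_B = 40.88 + 71.87 = 112.7 kip.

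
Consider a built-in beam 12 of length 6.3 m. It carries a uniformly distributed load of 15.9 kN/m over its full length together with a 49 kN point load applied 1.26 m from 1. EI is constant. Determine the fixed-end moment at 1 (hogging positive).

M_1 = 92.1 kN·m

Release both end moments; the primary structure is a simply-supported span 12 with redundants M_1 and M_2.
End rotations of the released simple span under the applied load (×1/EI):
  at 1: UDL 15.9: wL³/(24EI) = 165.7/EI
  at 2: UDL 15.9: wL³/(24EI) = 165.7/EI
  at 1: point load 49 at a = 1.26: Pab(L + b)/(6LEI) = 93.35/EI
  at 2: point load 49 at a = 1.26: Pab(L + a)/(6LEI) = 62.23/EI
  θ_10 = 259/EI,  θ_20 = 227.9/EI
Flexibility coefficients: a unit moment at one end gives L/(3EI) there and L/(6EI) at the far end, so f₁₁ = f₂₂ = 2.1/EI and f₁₂ = f₂₁ = 1.05/EI.
Compatibility — zero rotation at each built-in end:
  2.1 M_1 + 1.05 M_2 = 259
  1.05 M_1 + 2.1 M_2 = 227.9
Solving the pair gives M_1 = 92.1 kN·m and M_2 = 62.47 kN·m (hogging).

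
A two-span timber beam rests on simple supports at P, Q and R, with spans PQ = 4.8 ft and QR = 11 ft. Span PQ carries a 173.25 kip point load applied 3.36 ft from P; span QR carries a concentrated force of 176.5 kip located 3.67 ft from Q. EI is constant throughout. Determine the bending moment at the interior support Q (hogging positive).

Insert a hinge at Q; M_Q is the redundant, and each span becomes simply supported.
Rotations at Q on the released spans (each span's end-slope, ×1/EI):
  span PQ: point load 173.25 at a = 3.36: Pab(L + a)/(6LEI) = 237.5/EI
  span QR: point load 176.5 at a = 3.67: Pab(L + b)/(6LEI) = 1319/EI
  relative rotation θ_0 = (237.5 + 1319)/EI = 1556/EI
A unit hogging moment at Q produces rotation L₁/(3EI) + L₂/(3EI) = 5.267/EI.
Compatibility: M_Q·(L₁+L₂)/(3EI) = θ_0, giving M_Q = 295.5 kip·ft (hogging).

M_Q = 295.5 kip·ft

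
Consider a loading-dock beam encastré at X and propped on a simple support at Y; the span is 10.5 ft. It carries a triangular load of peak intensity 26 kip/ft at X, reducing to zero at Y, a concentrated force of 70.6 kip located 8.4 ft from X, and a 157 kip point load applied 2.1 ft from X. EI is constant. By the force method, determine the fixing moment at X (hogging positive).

M_X = 499.6 kip·ft

Release the roller at Y. Primary structure: cantilever fixed at X.
Downward deflection at the released point Y due to the loads:
  triangular load, peak 26 at the fixed end: w₀L⁴/(30EI) = 10534/EI
  point load 70.6 at a = 8.4: Pa²(3L − a)/(6EI) = 19179/EI
  point load 157 at a = 2.1: Pa²(3L − a)/(6EI) = 3393/EI
  δ_0 = 33106/EI
Flexibility coefficient — unit upward force at Y: δ_{YY} = L³/(3EI) = 385.9/EI.
Compatibility at Y: δ_0 − R_Y·δ_{YY} = 0, so R_Y = 33106/385.9 = 85.79 kip.
Moment equilibrium about X: M_X = Σ(load moments about X) − R_Y·L = 1400 − 85.79×10.5 = 499.6 kip·ft.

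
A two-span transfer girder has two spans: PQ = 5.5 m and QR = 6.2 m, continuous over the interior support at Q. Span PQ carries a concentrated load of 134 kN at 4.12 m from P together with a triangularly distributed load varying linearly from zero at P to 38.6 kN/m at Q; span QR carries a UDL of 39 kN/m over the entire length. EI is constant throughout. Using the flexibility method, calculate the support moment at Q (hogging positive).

M_Q = 192.8 kN·m

Take M_Q as the redundant. Released structure: two simple spans PQ and QR with a hinge at Q.
Rotations at Q on the released spans (each span's end-slope, ×1/EI):
  span PQ: point load 134 at a = 4.12: Pab(L + a)/(6LEI) = 222.1/EI
  span PQ: triangular load, peak 38.6: w₀L³/(45EI) = 142.7/EI
  span QR: UDL 39: wL³/(24EI) = 387.3/EI
  relative rotation θ_0 = (364.8 + 387.3)/EI = 752.1/EI
A unit hogging moment at Q produces rotation L₁/(3EI) + L₂/(3EI) = 3.9/EI.
Compatibility: M_Q·(L₁+L₂)/(3EI) = θ_0, giving M_Q = 192.8 kN·m (hogging).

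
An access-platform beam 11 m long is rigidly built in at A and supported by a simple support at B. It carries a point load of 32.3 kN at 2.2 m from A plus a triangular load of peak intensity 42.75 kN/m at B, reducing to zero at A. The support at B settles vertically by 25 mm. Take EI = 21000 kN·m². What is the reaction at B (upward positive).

R_B = 129.9 kN

Release the roller at B. Primary structure: cantilever fixed at A.
Primary-structure tip deflection at B by superposition:
  point load 32.3 at a = 2.2: Pa²(3L − a)/(6EI) = 802.5/EI
  triangular load, peak 42.75 at the free end: 11w₀L⁴/(120EI) = 57374/EI
  δ_0 = 58177/EI
Flexibility coefficient — unit upward force at B: δ_{BB} = L³/(3EI) = 443.7/EI.
With EI = 21000 kN·m²: δ_0 = 2.7703 m and δ_{BB} = 0.021127 m/kN.
Compatibility — the beam at B must follow the support down by 0.025 m: δ_0 − R_B·δ_{BB} = 0.025, so R_B = (2.7703 − 0.025)/0.021127 = 129.9 kN.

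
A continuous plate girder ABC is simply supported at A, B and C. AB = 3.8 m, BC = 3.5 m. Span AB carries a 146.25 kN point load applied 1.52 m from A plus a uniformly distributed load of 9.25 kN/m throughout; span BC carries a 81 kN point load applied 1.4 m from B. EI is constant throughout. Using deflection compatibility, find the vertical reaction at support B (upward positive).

R_B = 170.4 kN

Insert a hinge at B; M_B is the redundant, and each span becomes simply supported.
End slopes at the hinge B, treating each span as simply supported:
  span AB: point load 146.25 at a = 1.52: Pab(L + a)/(6LEI) = 118.3/EI
  span AB: UDL 9.25: wL³/(24EI) = 21.15/EI
  span BC: point load 81 at a = 1.4: Pab(L + b)/(6LEI) = 63.5/EI
  relative rotation θ_0 = (139.4 + 63.5)/EI = 202.9/EI
A unit hogging moment at B produces rotation L₁/(3EI) + L₂/(3EI) = 2.433/EI.
Compatibility: M_B·(L₁+L₂)/(3EI) = θ_0, giving M_B = 83.39 kN·m (hogging).
Span AB, ΣM about A with M_B applied at B: R_B^{AB}·3.8 = 289.1 + 83.39, so R_B^{AB} = 98.02 kN and R_A = 181.4 − 98.02 = 83.38 kN.
Span BC, ΣM about C: R_B^{BC}·3.5 = 170.1 + 83.39, so R_B^{BC} = 72.43 kN and R_C = 81 − 72.43 = 8.574 kN.
R_B = 98.02 + 72.43 = 170.4 kN.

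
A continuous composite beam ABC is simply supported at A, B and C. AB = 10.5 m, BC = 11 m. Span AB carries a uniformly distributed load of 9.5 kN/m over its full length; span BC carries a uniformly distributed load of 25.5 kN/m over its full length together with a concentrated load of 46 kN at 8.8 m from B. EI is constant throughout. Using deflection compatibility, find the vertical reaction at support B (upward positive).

R_B = 252.6 kN

Take M_B as the redundant. Released structure: two simple spans AB and BC with a hinge at B.
Rotations at B on the released spans (each span's end-slope, ×1/EI):
  span AB: UDL 9.5: wL³/(24EI) = 458.2/EI
  span BC: UDL 25.5: wL³/(24EI) = 1414/EI
  span BC: point load 46 at a = 8.8: Pab(L + b)/(6LEI) = 178.1/EI
  relative rotation θ_0 = (458.2 + 1592)/EI = 2051/EI
A unit hogging moment at B produces rotation L₁/(3EI) + L₂/(3EI) = 7.167/EI.
Slope continuity at B: θ_0 = M_B·7.167/EI, so M_B = 2051/7.167 = 286.1 kN·m (hogging).
Span AB, ΣM about A with M_B applied at B: R_B^{AB}·10.5 = 523.7 + 286.1, so R_B^{AB} = 77.12 kN and R_A = 99.75 − 77.12 = 22.63 kN.
Span BC, ΣM about C: R_B^{BC}·11 = 1644 + 286.1, so R_B^{BC} = 175.5 kN and R_C = 326.5 − 175.5 = 151 kN.
R_B = 77.12 + 175.5 = 252.6 kN.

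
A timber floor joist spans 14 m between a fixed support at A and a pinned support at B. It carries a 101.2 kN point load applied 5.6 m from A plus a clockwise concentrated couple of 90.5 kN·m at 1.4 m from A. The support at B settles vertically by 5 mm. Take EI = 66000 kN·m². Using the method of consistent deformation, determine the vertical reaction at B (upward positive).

Remove the prop at B; the released (primary) structure is a cantilever built in at A.
Deflection at B on the released cantilever, summing each load's contribution:
  point load 101.2 at a = 5.6: Pa²(3L − a)/(6EI) = 19253/EI
  clockwise couple 90.5 at a = 1.4: M₀a(2L − a)/(2EI) = 1685/EI
  δ_0 = 20938/EI
Flexibility coefficient — unit upward force at B: δ_{BB} = L³/(3EI) = 914.7/EI.
With EI = 66000 kN·m²: δ_0 = 0.31725 m and δ_{BB} = 0.013859 m/kN.
Compatibility — the beam at B must follow the support down by 0.005 m: δ_0 − R_B·δ_{BB} = 0.005, so R_B = (0.31725 − 0.005)/0.013859 = 22.53 kN.

R_B = 22.53 kN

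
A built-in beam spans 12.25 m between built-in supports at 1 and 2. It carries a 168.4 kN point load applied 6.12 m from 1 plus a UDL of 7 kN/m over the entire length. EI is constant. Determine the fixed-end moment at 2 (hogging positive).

Take the two fixed-end moments M_1, M_2 as redundants; the released structure is the simple span 12.
Simple-span end rotations at 1 and 2 under the given loads:
  at 1: point load 168.4 at a = 6.12: Pab(L + b)/(6LEI) = 1580/EI
  at 2: point load 168.4 at a = 6.12: Pab(L + a)/(6LEI) = 1579/EI
  at 1: UDL 7: wL³/(24EI) = 536.2/EI
  at 2: UDL 7: wL³/(24EI) = 536.2/EI
  θ_10 = 2116/EI,  θ_20 = 2115/EI
Flexibility coefficients: a unit moment at one end gives L/(3EI) there and L/(6EI) at the far end, so f₁₁ = f₂₂ = 4.083/EI and f₁₂ = f₂₁ = 2.042/EI.
Compatibility — zero rotation at each built-in end:
  4.083 M_1 + 2.042 M_2 = 2116
  2.042 M_1 + 4.083 M_2 = 2115
Solving the pair gives M_1 = 345.6 kN·m and M_2 = 345.2 kN·m (hogging).

M_2 = 345.2 kN·m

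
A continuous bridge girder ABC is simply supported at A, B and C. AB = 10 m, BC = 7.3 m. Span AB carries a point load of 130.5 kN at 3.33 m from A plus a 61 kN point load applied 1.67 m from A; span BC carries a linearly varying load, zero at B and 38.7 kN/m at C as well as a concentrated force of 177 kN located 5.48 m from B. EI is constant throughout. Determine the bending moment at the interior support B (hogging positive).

M_B = 254.8 kN·m

Insert a hinge at B; M_B is the redundant, and each span becomes simply supported.
Discontinuity in slope at B on the released structure — sum the simple-span end rotations:
  span AB: point load 130.5 at a = 3.33: Pab(L + a)/(6LEI) = 644/EI
  span AB: point load 61 at a = 1.67: Pab(L + a)/(6LEI) = 165/EI
  span BC: triangular load, peak 38.7: 7w₀L³/(360EI) = 292.7/EI
  span BC: point load 177 at a = 5.48: Pab(L + b)/(6LEI) = 367.6/EI
  relative rotation θ_0 = (809 + 660.3)/EI = 1469/EI
A unit hogging moment at B produces rotation L₁/(3EI) + L₂/(3EI) = 5.767/EI.
Slope continuity at B: θ_0 = M_B·5.767/EI, so M_B = 1469/5.767 = 254.8 kN·m (hogging).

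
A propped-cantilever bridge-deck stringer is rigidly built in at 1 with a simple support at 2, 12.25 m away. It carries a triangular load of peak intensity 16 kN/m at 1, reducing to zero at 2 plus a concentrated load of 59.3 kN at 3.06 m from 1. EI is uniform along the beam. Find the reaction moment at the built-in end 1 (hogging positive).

Take the reaction at 2 as the redundant and release it; the primary structure is a cantilever fixed at 1.
Primary-structure tip deflection at 2 by superposition:
  triangular load, peak 16 at the fixed end: w₀L⁴/(30EI) = 12010/EI
  point load 59.3 at a = 3.06: Pa²(3L − a)/(6EI) = 3118/EI
  δ_0 = 15128/EI
Flexibility coefficient — unit upward force at 2: δ_{22} = L³/(3EI) = 612.8/EI.
Compatibility at 2: δ_0 − R_2·δ_{22} = 0, so R_2 = 15128/612.8 = 24.69 kN.
Moment equilibrium about 1: M_1 = Σ(load moments about 1) − R_2·L = 581.6 − 24.69×12.25 = 279.2 kN·m.

M_1 = 279.2 kN·m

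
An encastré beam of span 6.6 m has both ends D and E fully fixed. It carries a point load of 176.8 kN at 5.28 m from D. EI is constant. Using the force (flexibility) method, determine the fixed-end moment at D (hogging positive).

M_D = 37.34 kN·m

Take the two fixed-end moments M_D, M_E as redundants; the released structure is the simple span DE.
On the primary (simply-supported) span, the end slopes from the loading are:
  at D: point load 176.8 at a = 5.28: Pab(L + b)/(6LEI) = 246.4/EI
  at E: point load 176.8 at a = 5.28: Pab(L + a)/(6LEI) = 369.7/EI
  θ_D0 = 246.4/EI,  θ_E0 = 369.7/EI
Flexibility coefficients: a unit moment at one end gives L/(3EI) there and L/(6EI) at the far end, so f₁₁ = f₂₂ = 2.2/EI and f₁₂ = f₂₁ = 1.1/EI.
Compatibility — zero rotation at each built-in end:
  2.2 M_D + 1.1 M_E = 246.4
  1.1 M_D + 2.2 M_E = 369.7
Solving the pair gives M_D = 37.34 kN·m and M_E = 149.4 kN·m (hogging).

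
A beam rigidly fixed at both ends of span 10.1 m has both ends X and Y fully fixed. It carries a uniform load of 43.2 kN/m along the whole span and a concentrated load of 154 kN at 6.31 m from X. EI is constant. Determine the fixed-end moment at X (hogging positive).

M_X = 504.1 kN·m

Release both end moments; the primary structure is a simply-supported span XY with redundants M_X and M_Y.
On the primary (simply-supported) span, the end slopes from the loading are:
  at X: UDL 43.2: wL³/(24EI) = 1855/EI
  at Y: UDL 43.2: wL³/(24EI) = 1855/EI
  at X: point load 154 at a = 6.31: Pab(L + b)/(6LEI) = 844.1/EI
  at Y: point load 154 at a = 6.31: Pab(L + a)/(6LEI) = 997.3/EI
  θ_X0 = 2699/EI,  θ_Y0 = 2852/EI
Flexibility coefficients: a unit moment at one end gives L/(3EI) there and L/(6EI) at the far end, so f₁₁ = f₂₂ = 3.367/EI and f₁₂ = f₂₁ = 1.683/EI.
Compatibility — zero rotation at each built-in end:
  3.367 M_X + 1.683 M_Y = 2699
  1.683 M_X + 3.367 M_Y = 2852
Solving the pair gives M_X = 504.1 kN·m and M_Y = 595 kN·m (hogging).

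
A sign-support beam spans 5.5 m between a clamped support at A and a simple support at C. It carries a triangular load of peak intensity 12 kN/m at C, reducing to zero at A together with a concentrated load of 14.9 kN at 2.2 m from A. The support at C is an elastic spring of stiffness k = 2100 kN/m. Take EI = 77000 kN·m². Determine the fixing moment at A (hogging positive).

M_A = 83.43 kN·m

Take the reaction at C as the redundant and release it; the primary structure is a cantilever fixed at A.
Downward deflection at the released point C due to the loads:
  triangular load, peak 12 at the free end: 11w₀L⁴/(120EI) = 1007/EI
  point load 14.9 at a = 2.2: Pa²(3L − a)/(6EI) = 171.9/EI
  δ_0 = 1178/EI
Tip deflection under a unit load at C: L³/(3EI) = 55.46/EI.
With EI = 77000 kN·m²: δ_0 = 0.015304 m and δ_{CC} = 0.00072 m/kN.
Compatibility — the spring shortens by R_C/k under the reaction it provides: δ_0 − R_C·δ_{CC} = R_C/k. With 1/k = 0.000476 m/kN, R_C = δ_0 / (δ_{CC} + 1/k) = 0.015304 / (0.00072 + 0.000476) = 12.79 kN.
Moment equilibrium about A: M_A = Σ(load moments about A) − R_C·L = 153.8 − 12.79×5.5 = 83.43 kN·m.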